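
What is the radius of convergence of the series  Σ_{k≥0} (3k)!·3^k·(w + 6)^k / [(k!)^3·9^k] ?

The ratio of consecutive coefficients is (3k+1)·(3k+2)·(3k+3)/(k+1)³ · 3/9 → 9.
Thus R = 1/(9) = 1/9.

R = 1/9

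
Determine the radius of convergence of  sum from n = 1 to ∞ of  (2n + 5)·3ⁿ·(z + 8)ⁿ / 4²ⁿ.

Ratio test: |a_{n+1}/a_n| = [(2(n+1) + 5)/(2n + 5)] · 3/16 → 3/16 as n → ∞.
Hence the series converges for |z + 8| < 1/(3/16) = 16/3, so the radius of convergence is 16/3.

R = 16/3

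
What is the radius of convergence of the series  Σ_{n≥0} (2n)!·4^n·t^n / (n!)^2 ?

The ratio of consecutive coefficients is (2n+1)·(2n+2)/(n+1)² · 4 → 16.
The series converges when 16 · |t| < 1, giving R = 1/16.

R = 1/16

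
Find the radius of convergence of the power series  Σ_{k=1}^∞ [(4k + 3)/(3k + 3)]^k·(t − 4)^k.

Root test: |a_k|^(1/k) = (4k + 3)/(3k + 3) → 4/3.
Convergence for |t − 4| · 4/3 < 1, i.e. |t − 4| < 3/4. So R = 3/4.

R = 3/4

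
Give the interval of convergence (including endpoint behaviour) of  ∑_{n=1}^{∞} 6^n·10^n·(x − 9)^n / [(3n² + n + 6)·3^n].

[179/20, 181/20]

The ratio of consecutive coefficients is [(3n² + n + 6)/(3(n+1)² + (n+1) + 6)] · 6·10/3 → 20.
Convergence for |x − 9| · 20 < 1, i.e. |x − 9| < 1/20. So R = 1/20.
At x = 181/20: the series is dominated by a constant times Σ 1/n², which converges (p = 2 > 1).
Check x = 179/20: the series is dominated by a constant times Σ 1/n², which converges (p = 2 > 1).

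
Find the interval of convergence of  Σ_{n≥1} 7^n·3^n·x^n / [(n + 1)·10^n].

[-10/21, 10/21)

The ratio of consecutive coefficients is [(n + 1)/((n+1) + 1)] · 7·3/10 → 21/10.
Convergence for |x| · 21/10 < 1, i.e. |x| < 10/21. So R = 10/21.
Check x = 10/21: the terms behave like c/n; limit comparison with the harmonic series gives divergence.
Endpoint x = -10/21: convergence follows from the alternating series test (terms decrease monotonically to 0).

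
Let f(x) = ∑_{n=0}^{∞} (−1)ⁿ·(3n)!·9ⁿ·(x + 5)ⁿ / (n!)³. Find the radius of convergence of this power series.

Apply the ratio test: |a_{n+1}| / |a_n| = (3n+1)·(3n+2)·(3n+3)/(n+1)³ · 9, which tends to 243 as n → ∞.
Hence the series converges for |x + 5| < 1/(243) = 1/243, so the radius of convergence is 1/243.

R = 1/243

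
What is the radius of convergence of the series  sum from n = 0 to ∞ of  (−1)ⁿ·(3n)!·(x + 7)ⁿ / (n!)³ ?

R = 1/27

By the ratio test, |a_{n+1}/a_n| = (3n+1)·(3n+2)·(3n+3)/(n+1)³ → 27.
Convergence for |x + 7| · 27 < 1, i.e. |x + 7| < 1/27. So R = 1/27.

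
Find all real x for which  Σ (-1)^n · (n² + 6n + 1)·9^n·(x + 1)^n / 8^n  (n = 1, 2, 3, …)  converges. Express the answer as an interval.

Ratio test: |a_{n+1}/a_n| = [((n+1)² + 6(n+1) + 1)/(n² + 6n + 1)] · 9/8 → 9/8 as n → ∞.
The series converges when 9/8 · |x + 1| < 1, giving R = 8/9.
When x = -1/9, the terms have absolute value of order n², which does not tend to 0, so the series diverges by the divergence test.
Endpoint x = -17/9: the terms do not tend to 0, so the series diverges.

(-17/9, -1/9)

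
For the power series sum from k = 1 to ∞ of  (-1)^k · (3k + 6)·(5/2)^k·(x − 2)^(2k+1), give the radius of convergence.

R = √10/5

By the ratio test, |a_{k+1}/a_k| = [(3(k+1) + 6)/(3k + 6)] · 5/2 → 5/2.
Since the exponent of (x − 2) increases by 2 each term, convergence requires |x − 2|² < 2/5, hence R = √10/5.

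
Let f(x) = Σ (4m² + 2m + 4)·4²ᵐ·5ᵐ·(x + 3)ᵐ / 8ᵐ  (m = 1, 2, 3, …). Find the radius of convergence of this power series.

The ratio of consecutive coefficients is [(4(m+1)² + 2(m+1) + 4)/(4m² + 2m + 4)] · 16·5/8 → 10.
Thus R = 1/(10) = 1/10.

R = 1/10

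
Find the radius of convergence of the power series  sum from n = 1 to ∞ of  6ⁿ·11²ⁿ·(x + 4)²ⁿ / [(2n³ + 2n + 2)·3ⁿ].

Apply the ratio test: |a_{n+1}| / |a_n| = [(2n³ + 2n + 2)/(2(n+1)³ + 2(n+1) + 2)] · 6·121/3, which tends to 242 as n → ∞.
Writing y = (x + 4)², the series in y has radius 1/242, so |x + 4| < √(1/242) and R = √2/22.

R = √2/22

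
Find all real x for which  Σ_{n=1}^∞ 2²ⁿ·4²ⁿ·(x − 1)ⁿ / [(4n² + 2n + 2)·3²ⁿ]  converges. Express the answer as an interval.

[55/64, 73/64]

Ratio test: |a_{n+1}/a_n| = [(4n² + 2n + 2)/(4(n+1)² + 2(n+1) + 2)] · 4·16/9 → 64/9 as n → ∞.
Thus R = 1/(64/9) = 9/64.
Endpoint x = 73/64: the series is dominated by a constant times Σ 1/n², which converges (p = 2 > 1).
When x = 55/64, the terms are on the order of 1/n², so the series converges absolutely by comparison with the p-series (p = 2 > 1).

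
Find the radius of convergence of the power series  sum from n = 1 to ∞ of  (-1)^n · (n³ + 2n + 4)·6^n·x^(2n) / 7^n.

R = √42/6

By the ratio test, |a_{n+1}/a_n| = [((n+1)³ + 2(n+1) + 4)/(n³ + 2n + 4)] · 6/7 → 6/7.
Successive powers of x differ by 2, so the series converges when |x|² · 6/7 < 1, i.e. |x| < √(7/6). So R = √42/6.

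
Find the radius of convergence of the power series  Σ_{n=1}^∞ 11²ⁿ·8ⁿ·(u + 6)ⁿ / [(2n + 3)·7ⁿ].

R = 7/968

Apply the ratio test: |a_{n+1}| / |a_n| = [(2n + 3)/(2(n+1) + 3)] · 121·8/7, which tends to 968/7 as n → ∞.
Convergence for |u + 6| · 968/7 < 1, i.e. |u + 6| < 7/968. So R = 7/968.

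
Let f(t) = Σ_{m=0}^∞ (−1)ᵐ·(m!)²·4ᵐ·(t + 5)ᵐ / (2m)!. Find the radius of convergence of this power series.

R = 1

The ratio of consecutive coefficients is (m+1)²/[(2m+1)·(2m+2)] · 4 → 1.
So the series converges when |t + 5| < 1 and diverges when |t + 5| > 1; R = 1.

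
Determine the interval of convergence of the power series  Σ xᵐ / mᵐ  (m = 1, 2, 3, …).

Applying the root test, |a_m|^(1/m) = 1/m → 0.
The limit is 0 for every x, so R = ∞.

(−∞, ∞)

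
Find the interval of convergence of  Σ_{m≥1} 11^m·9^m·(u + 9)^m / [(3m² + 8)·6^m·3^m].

Apply the ratio test: |a_{m+1}| / |a_m| = [(3m² + 8)/(3(m+1)² + 8)] · 11·9/(6·3), which tends to 11/2 as m → ∞.
Hence the series converges for |u + 9| < 1/(11/2) = 2/11, so the radius of convergence is 2/11.
At u = -97/11: absolute convergence follows by limit comparison with Σ 1/m².
Check u = -101/11: absolute convergence follows by limit comparison with Σ 1/m².

[-101/11, -97/11]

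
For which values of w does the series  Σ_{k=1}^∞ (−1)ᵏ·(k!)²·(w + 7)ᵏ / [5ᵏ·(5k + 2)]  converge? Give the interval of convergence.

{-7}

By the ratio test, |a_{k+1}/a_k| = (k+1)² · 1/5 · (5k + 2)/(5(k+1) + 2) → ∞.
Since the ratio → ∞, the series diverges for every w ≠ -7, and R = 0.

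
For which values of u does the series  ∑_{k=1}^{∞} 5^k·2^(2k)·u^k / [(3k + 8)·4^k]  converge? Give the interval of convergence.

[-1/5, 1/5)

The ratio of consecutive coefficients is [(3k + 8)/(3(k+1) + 8)] · 5·4/4 → 5.
Convergence for |u| · 5 < 1, i.e. |u| < 1/5. So R = 1/5.
At u = 1/5: the terms are asymptotic to a nonzero constant times 1/k, so the series diverges by limit comparison with Σ 1/k.
When u = -1/5, convergence follows from the alternating series test (terms decrease monotonically to 0).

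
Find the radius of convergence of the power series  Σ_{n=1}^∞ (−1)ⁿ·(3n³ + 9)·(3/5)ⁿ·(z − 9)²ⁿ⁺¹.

Ratio test: |a_{n+1}/a_n| = [(3(n+1)³ + 9)/(3n³ + 9)] · 3/5 → 3/5 as n → ∞.
Successive powers of (z − 9) differ by 2, so the series converges when |z − 9|² · 3/5 < 1, i.e. |z − 9| < √(5/3). So R = √15/3.

R = √15/3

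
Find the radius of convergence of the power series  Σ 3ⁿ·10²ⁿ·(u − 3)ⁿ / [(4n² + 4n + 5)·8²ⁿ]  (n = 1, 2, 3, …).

R = 16/75

By the ratio test, |a_{n+1}/a_n| = [(4n² + 4n + 5)/(4(n+1)² + 4(n+1) + 5)] · 3·100/64 → 75/16.
Hence the series converges for |u − 3| < 1/(75/16) = 16/75, so the radius of convergence is 16/75.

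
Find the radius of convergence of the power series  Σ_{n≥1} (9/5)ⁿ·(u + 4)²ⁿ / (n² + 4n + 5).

R = √5/3

Ratio test: |a_{n+1}/a_n| = [(n² + 4n + 5)/((n+1)² + 4(n+1) + 5)] · 9/5 → 9/5 as n → ∞.
Since the exponent of (u + 4) increases by 2 each term, convergence requires |u + 4|² < 5/9, hence R = √5/3.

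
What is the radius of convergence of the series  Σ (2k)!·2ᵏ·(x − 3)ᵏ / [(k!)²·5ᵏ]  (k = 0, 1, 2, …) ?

R = 5/8

Apply the ratio test: |a_{k+1}| / |a_k| = (2k+1)·(2k+2)/(k+1)² · 2/5, which tends to 8/5 as k → ∞.
The series converges when 8/5 · |x − 3| < 1, giving R = 5/8.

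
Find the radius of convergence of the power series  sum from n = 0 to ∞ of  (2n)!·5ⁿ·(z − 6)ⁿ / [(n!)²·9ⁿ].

The ratio of consecutive coefficients is (2n+1)·(2n+2)/(n+1)² · 5/9 → 20/9.
The series converges when 20/9 · |z − 6| < 1, giving R = 9/20.

R = 9/20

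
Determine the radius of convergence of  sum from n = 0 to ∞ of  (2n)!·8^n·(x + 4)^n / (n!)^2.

R = 1/32

Ratio test: |a_{n+1}/a_n| = (2n+1)·(2n+2)/(n+1)² · 8 → 32 as n → ∞.
The series converges when 32 · |x + 4| < 1, giving R = 1/32.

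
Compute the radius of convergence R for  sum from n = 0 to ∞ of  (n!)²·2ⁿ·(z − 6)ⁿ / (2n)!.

By the ratio test, |a_{n+1}/a_n| = (n+1)²/[(2n+1)·(2n+2)] · 2 → 1/2.
Convergence for |z − 6| · 1/2 < 1, i.e. |z − 6| < 2. So R = 2.

R = 2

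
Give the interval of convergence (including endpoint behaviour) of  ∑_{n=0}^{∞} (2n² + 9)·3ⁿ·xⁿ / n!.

Ratio test: |a_{n+1}/a_n| = (2(n+1)² + 9)/(2n² + 9) · 3 · 1/(n+1) → 0 as n → ∞.
Since the limit is 0 < 1 for every x, the series converges on all of ℝ and R = ∞.

(−∞, ∞)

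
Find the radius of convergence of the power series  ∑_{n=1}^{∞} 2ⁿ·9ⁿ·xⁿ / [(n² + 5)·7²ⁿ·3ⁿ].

R = 49/6

Ratio test: |a_{n+1}/a_n| = [(n² + 5)/((n+1)² + 5)] · 2·9/(49·3) → 6/49 as n → ∞.
Thus R = 1/(6/49) = 49/6.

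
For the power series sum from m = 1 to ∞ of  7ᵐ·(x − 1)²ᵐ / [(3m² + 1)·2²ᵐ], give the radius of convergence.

The ratio of consecutive coefficients is [(3m² + 1)/(3(m+1)² + 1)] · 7/4 → 7/4.
Writing y = (x − 1)², the series in y has radius 4/7, so |x − 1| < √(4/7) and R = 2√7/7.

R = 2√7/7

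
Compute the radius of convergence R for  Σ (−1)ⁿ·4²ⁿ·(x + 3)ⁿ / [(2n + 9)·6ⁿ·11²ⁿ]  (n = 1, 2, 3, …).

R = 363/8

Apply the ratio test: |a_{n+1}| / |a_n| = [(2n + 9)/(2(n+1) + 9)] · 16/(6·121), which tends to 8/363 as n → ∞.
The series converges when 8/363 · |x + 3| < 1, giving R = 363/8.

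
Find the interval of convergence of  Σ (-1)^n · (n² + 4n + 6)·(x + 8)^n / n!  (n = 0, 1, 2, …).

(−∞, ∞)

Ratio test: |a_{n+1}/a_n| = ((n+1)² + 4(n+1) + 6)/(n² + 4n + 6) · 1/(n+1) → 0 as n → ∞.
The limit is 0, so the series converges for all x; R = ∞.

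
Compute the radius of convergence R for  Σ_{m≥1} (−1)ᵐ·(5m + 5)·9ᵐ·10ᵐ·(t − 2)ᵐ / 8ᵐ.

R = 4/45

By the ratio test, |a_{m+1}/a_m| = [(5(m+1) + 5)/(5m + 5)] · 9·10/8 → 45/4.
The series converges when 45/4 · |t − 2| < 1, giving R = 4/45.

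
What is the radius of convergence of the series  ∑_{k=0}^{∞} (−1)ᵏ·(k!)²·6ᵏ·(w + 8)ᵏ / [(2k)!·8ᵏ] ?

By the ratio test, |a_{k+1}/a_k| = (k+1)²/[(2k+1)·(2k+2)] · 6/8 → 3/16.
The series converges when 3/16 · |w + 8| < 1, giving R = 16/3.

R = 16/3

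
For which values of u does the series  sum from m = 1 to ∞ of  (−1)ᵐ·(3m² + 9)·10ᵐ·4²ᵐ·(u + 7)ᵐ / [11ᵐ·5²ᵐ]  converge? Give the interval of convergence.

(-279/32, -169/32)

Apply the ratio test: |a_{m+1}| / |a_m| = [(3(m+1)² + 9)/(3m² + 9)] · 10·16/(11·25), which tends to 32/55 as m → ∞.
Hence the series converges for |u + 7| < 1/(32/55) = 55/32, so the radius of convergence is 55/32.
Endpoint u = -169/32: the terms do not tend to 0, so the series diverges.
At u = -279/32: the m-th term does not approach 0; divergence by the term test.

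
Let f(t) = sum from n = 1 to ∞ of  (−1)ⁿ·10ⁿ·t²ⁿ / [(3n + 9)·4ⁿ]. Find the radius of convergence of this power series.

The ratio of consecutive coefficients is [(3n + 9)/(3(n+1) + 9)] · 10/4 → 5/2.
Successive powers of t differ by 2, so the series converges when |t|² · 5/2 < 1, i.e. |t| < √(2/5). So R = √10/5.

R = √10/5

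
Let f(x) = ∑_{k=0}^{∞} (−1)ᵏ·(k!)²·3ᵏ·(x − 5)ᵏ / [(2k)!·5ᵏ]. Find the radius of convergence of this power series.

R = 20/3

The ratio of consecutive coefficients is (k+1)²/[(2k+1)·(2k+2)] · 3/5 → 3/20.
Thus R = 1/(3/20) = 20/3.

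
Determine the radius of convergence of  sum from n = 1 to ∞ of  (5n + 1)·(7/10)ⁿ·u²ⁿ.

By the ratio test, |a_{n+1}/a_n| = [(5(n+1) + 1)/(5n + 1)] · 7/10 → 7/10.
Since the exponent of u increases by 2 each term, convergence requires |u|² < 10/7, hence R = √70/7.

R = √70/7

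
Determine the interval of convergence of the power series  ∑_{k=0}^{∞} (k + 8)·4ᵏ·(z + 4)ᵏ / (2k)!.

Apply the ratio test: |a_{k+1}| / |a_k| = ((k+1) + 8)/(k + 8) · 4 · 1/[(2k+1)·(2k+2)], which tends to 0 as k → ∞.
The ratio tends to 0 regardless of z, hence R = ∞.

(−∞, ∞)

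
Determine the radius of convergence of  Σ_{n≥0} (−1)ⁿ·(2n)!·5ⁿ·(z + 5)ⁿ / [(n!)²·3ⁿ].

R = 3/20

Ratio test: |a_{n+1}/a_n| = (2n+1)·(2n+2)/(n+1)² · 5/3 → 20/3 as n → ∞.
The series converges when 20/3 · |z + 5| < 1, giving R = 3/20.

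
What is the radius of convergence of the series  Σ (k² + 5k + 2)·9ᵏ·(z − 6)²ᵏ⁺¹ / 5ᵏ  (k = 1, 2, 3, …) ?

R = √5/3

The ratio of consecutive coefficients is [((k+1)² + 5(k+1) + 2)/(k² + 5k + 2)] · 9/5 → 9/5.
Since the exponent of (z − 6) increases by 2 each term, convergence requires |z − 6|² < 5/9, hence R = √5/3.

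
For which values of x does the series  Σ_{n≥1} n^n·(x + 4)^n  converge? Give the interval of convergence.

{-4}

By the Cauchy root test, |a_n|^(1/n) = n → ∞.
The root grows without bound, so R = 0 (convergence only at x = -4).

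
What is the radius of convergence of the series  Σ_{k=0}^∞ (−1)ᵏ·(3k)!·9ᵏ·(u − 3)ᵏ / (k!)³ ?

R = 1/243

The ratio of consecutive coefficients is (3k+1)·(3k+2)·(3k+3)/(k+1)³ · 9 → 243.
Convergence for |u − 3| · 243 < 1, i.e. |u − 3| < 1/243. So R = 1/243.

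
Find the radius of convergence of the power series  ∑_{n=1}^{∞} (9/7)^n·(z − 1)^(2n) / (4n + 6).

R = √7/3

The ratio of consecutive coefficients is [(4n + 6)/(4(n+1) + 6)] · 9/7 → 9/7.
Since the exponent of (z − 1) increases by 2 each term, convergence requires |z − 1|² < 7/9, hence R = √7/3.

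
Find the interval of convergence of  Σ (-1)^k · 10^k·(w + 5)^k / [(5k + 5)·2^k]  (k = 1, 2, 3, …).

(-26/5, -24/5]

Ratio test: |a_{k+1}/a_k| = [(5k + 5)/(5(k+1) + 5)] · 10/2 → 5 as k → ∞.
Convergence for |w + 5| · 5 < 1, i.e. |w + 5| < 1/5. So R = 1/5.
At w = -24/5: the terms alternate in sign and decrease monotonically to 0 in absolute value (size ~ c/k), so the alternating series test gives convergence.
Endpoint w = -26/5: comparison with the harmonic series Σ 1/k shows the series diverges.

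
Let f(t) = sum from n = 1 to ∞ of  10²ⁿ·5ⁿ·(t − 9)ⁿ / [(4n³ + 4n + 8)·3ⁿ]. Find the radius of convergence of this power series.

R = 3/500

The ratio of consecutive coefficients is [(4n³ + 4n + 8)/(4(n+1)³ + 4(n+1) + 8)] · 100·5/3 → 500/3.
Hence the series converges for |t − 9| < 1/(500/3) = 3/500, so the radius of convergence is 3/500.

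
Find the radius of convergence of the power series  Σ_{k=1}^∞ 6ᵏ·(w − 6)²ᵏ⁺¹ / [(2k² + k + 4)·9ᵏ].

R = √6/2

By the ratio test, |a_{k+1}/a_k| = [(2k² + k + 4)/(2(k+1)² + (k+1) + 4)] · 6/9 → 2/3.
Since the exponent of (w − 6) increases by 2 each term, convergence requires |w − 6|² < 3/2, hence R = √6/2.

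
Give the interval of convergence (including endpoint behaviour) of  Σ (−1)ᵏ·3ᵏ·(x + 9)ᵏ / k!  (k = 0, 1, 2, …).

(−∞, ∞)

By the ratio test, |a_{k+1}/a_k| = 3 · 1/(k+1) → 0.
The limit is 0, so the series converges for all x; R = ∞.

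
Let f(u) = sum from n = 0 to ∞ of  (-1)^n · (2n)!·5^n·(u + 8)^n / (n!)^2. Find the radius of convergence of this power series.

Ratio test: |a_{n+1}/a_n| = (2n+1)·(2n+2)/(n+1)² · 5 → 20 as n → ∞.
Hence the series converges for |u + 8| < 1/(20) = 1/20, so the radius of convergence is 1/20.

R = 1/20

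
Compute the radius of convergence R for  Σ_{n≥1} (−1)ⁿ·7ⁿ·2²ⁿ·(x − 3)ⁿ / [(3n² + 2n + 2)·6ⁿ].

Ratio test: |a_{n+1}/a_n| = [(3n² + 2n + 2)/(3(n+1)² + 2(n+1) + 2)] · 7·4/6 → 14/3 as n → ∞.
The series converges when 14/3 · |x − 3| < 1, giving R = 3/14.

R = 3/14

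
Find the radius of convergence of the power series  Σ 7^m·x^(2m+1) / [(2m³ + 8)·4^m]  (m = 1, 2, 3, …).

R = 2√7/7

Ratio test: |a_{m+1}/a_m| = [(2m³ + 8)/(2(m+1)³ + 8)] · 7/4 → 7/4 as m → ∞.
Writing y = x², the series in y has radius 4/7, so |x| < √(4/7) and R = 2√7/7.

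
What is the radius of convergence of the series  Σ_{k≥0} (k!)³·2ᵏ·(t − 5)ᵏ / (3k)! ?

Apply the ratio test: |a_{k+1}| / |a_k| = (k+1)³/[(3k+1)·(3k+2)·(3k+3)] · 2, which tends to 2/27 as k → ∞.
Hence the series converges for |t − 5| < 1/(2/27) = 27/2, so the radius of convergence is 27/2.

R = 27/2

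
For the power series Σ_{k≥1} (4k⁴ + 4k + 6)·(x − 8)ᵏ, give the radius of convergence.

By the ratio test, |a_{k+1}/a_k| = (4(k+1)⁴ + 4(k+1) + 6)/(4k⁴ + 4k + 6) → 1.
Hence R = 1.

R = 1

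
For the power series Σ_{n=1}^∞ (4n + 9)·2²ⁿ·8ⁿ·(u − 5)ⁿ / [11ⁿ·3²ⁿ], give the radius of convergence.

R = 99/32

Apply the ratio test: |a_{n+1}| / |a_n| = [(4(n+1) + 9)/(4n + 9)] · 4·8/(11·9), which tends to 32/99 as n → ∞.
Thus R = 1/(32/99) = 99/32.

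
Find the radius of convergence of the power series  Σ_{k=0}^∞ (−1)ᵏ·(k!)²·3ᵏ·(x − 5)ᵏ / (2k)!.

By the ratio test, |a_{k+1}/a_k| = (k+1)²/[(2k+1)·(2k+2)] · 3 → 3/4.
Hence the series converges for |x − 5| < 1/(3/4) = 4/3, so the radius of convergence is 4/3.

R = 4/3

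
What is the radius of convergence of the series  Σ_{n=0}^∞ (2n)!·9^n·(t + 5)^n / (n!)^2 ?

Apply the ratio test: |a_{n+1}| / |a_n| = (2n+1)·(2n+2)/(n+1)² · 9, which tends to 36 as n → ∞.
Thus R = 1/(36) = 1/36.

R = 1/36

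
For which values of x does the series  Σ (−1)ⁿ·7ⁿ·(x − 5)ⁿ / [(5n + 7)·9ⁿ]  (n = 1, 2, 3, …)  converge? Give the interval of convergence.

(26/7, 44/7]

Apply the ratio test: |a_{n+1}| / |a_n| = [(5n + 7)/(5(n+1) + 7)] · 7/9, which tends to 7/9 as n → ∞.
Hence the series converges for |x − 5| < 1/(7/9) = 9/7, so the radius of convergence is 9/7.
Endpoint x = 44/7: an alternating series whose terms decrease to 0 in absolute value, so it converges by the Leibniz criterion.
When x = 26/7, the terms are asymptotic to a nonzero constant times 1/n, so the series diverges by limit comparison with Σ 1/n.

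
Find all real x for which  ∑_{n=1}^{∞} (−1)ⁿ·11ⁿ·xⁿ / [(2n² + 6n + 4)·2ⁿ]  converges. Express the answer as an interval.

The ratio of consecutive coefficients is [(2n² + 6n + 4)/(2(n+1)² + 6(n+1) + 4)] · 11/2 → 11/2.
Thus R = 1/(11/2) = 2/11.
At x = 2/11: the terms are on the order of 1/n², so the series converges absolutely by comparison with the p-series (p = 2 > 1).
Endpoint x = -2/11: the terms are on the order of 1/n², so the series converges absolutely by comparison with the p-series (p = 2 > 1).

[-2/11, 2/11]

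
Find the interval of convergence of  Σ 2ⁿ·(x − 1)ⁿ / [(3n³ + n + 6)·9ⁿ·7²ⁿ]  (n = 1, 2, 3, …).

[-439/2, 443/2]

Ratio test: |a_{n+1}/a_n| = [(3n³ + n + 6)/(3(n+1)³ + (n+1) + 6)] · 2/(9·49) → 2/441 as n → ∞.
Hence the series converges for |x − 1| < 1/(2/441) = 441/2, so the radius of convergence is 441/2.
Check x = 443/2: the terms are on the order of 1/n³, so the series converges absolutely by comparison with the p-series (p = 3 > 1).
Endpoint x = -439/2: the terms are on the order of 1/n³, so the series converges absolutely by comparison with the p-series (p = 3 > 1).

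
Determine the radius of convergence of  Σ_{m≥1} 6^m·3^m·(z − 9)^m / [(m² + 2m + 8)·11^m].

R = 11/18

Apply the ratio test: |a_{m+1}| / |a_m| = [(m² + 2m + 8)/((m+1)² + 2(m+1) + 8)] · 6·3/11, which tends to 18/11 as m → ∞.
Convergence for |z − 9| · 18/11 < 1, i.e. |z − 9| < 11/18. So R = 11/18.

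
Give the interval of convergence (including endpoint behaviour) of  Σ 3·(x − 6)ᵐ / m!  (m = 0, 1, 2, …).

Ratio test: |a_{m+1}/a_m| = 3/3 · 1/(m+1) → 0 as m → ∞.
The ratio tends to 0 regardless of x, hence R = ∞.

(−∞, ∞)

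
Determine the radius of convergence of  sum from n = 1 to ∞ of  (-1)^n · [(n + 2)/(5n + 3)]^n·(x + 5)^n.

R = 5

Applying the root test, |a_n|^(1/n) = (n + 2)/(5n + 3) → 1/5.
Convergence for |x + 5| · 1/5 < 1, i.e. |x + 5| < 5. So R = 5.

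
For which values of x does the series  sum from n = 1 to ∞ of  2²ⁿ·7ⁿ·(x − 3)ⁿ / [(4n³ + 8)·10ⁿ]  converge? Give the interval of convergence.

[37/14, 47/14]

By the ratio test, |a_{n+1}/a_n| = [(4n³ + 8)/(4(n+1)³ + 8)] · 4·7/10 → 14/5.
Hence the series converges for |x − 3| < 1/(14/5) = 5/14, so the radius of convergence is 5/14.
When x = 47/14, the series is dominated by a constant times Σ 1/n³, which converges (p = 3 > 1).
Check x = 37/14: absolute convergence follows by limit comparison with Σ 1/n³.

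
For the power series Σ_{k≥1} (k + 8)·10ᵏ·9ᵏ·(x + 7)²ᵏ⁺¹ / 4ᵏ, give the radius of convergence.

R = √10/15

Apply the ratio test: |a_{k+1}| / |a_k| = [((k+1) + 8)/(k + 8)] · 10·9/4, which tends to 45/2 as k → ∞.
Since the exponent of (x + 7) increases by 2 each term, convergence requires |x + 7|² < 2/45, hence R = √10/15.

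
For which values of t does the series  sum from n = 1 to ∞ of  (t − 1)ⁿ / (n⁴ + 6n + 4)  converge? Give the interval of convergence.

[0, 2]

Apply the ratio test: |a_{n+1}| / |a_n| = (n⁴ + 6n + 4)/((n+1)⁴ + 6(n+1) + 4), which tends to 1 as n → ∞.
So the series converges when |t − 1| < 1 and diverges when |t − 1| > 1; R = 1.
Check t = 2: the terms are on the order of 1/n⁴, so the series converges absolutely by comparison with the p-series (p = 4 > 1).
When t = 0, the series is dominated by a constant times Σ 1/n⁴, which converges (p = 4 > 1).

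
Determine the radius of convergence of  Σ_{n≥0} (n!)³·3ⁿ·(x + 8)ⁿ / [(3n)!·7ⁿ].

R = 63

Apply the ratio test: |a_{n+1}| / |a_n| = (n+1)³/[(3n+1)·(3n+2)·(3n+3)] · 3/7, which tends to 1/63 as n → ∞.
Convergence for |x + 8| · 1/63 < 1, i.e. |x + 8| < 63. So R = 63.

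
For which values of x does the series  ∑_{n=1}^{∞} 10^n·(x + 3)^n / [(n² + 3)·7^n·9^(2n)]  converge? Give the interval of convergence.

[-597/10, 537/10]

Ratio test: |a_{n+1}/a_n| = [(n² + 3)/((n+1)² + 3)] · 10/(7·81) → 10/567 as n → ∞.
Convergence for |x + 3| · 10/567 < 1, i.e. |x + 3| < 567/10. So R = 567/10.
At x = 537/10: the terms are on the order of 1/n², so the series converges absolutely by comparison with the p-series (p = 2 > 1).
Check x = -597/10: the series is dominated by a constant times Σ 1/n², which converges (p = 2 > 1).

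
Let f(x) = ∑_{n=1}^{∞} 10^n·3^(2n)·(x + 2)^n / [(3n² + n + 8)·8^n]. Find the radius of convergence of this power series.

Apply the ratio test: |a_{n+1}| / |a_n| = [(3n² + n + 8)/(3(n+1)² + (n+1) + 8)] · 10·9/8, which tends to 45/4 as n → ∞.
Thus R = 1/(45/4) = 4/45.

R = 4/45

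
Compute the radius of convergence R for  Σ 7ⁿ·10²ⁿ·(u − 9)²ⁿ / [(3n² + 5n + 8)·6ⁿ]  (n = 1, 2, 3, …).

R = √42/70

By the ratio test, |a_{n+1}/a_n| = [(3n² + 5n + 8)/(3(n+1)² + 5(n+1) + 8)] · 7·100/6 → 350/3.
Since the exponent of (u − 9) increases by 2 each term, convergence requires |u − 9|² < 3/350, hence R = √42/70.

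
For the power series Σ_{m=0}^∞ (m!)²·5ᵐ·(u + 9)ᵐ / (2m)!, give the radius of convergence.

R = 4/5

Apply the ratio test: |a_{m+1}| / |a_m| = (m+1)²/[(2m+1)·(2m+2)] · 5, which tends to 5/4 as m → ∞.
The series converges when 5/4 · |u + 9| < 1, giving R = 4/5.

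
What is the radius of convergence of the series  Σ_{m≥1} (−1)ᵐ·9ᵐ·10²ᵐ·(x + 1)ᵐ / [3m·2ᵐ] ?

By the ratio test, |a_{m+1}/a_m| = [3m/3(m+1)] · 9·100/2 → 450.
Hence the series converges for |x + 1| < 1/(450) = 1/450, so the radius of convergence is 1/450.

R = 1/450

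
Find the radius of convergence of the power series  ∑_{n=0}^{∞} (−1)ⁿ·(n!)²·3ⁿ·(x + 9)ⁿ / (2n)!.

R = 4/3

Apply the ratio test: |a_{n+1}| / |a_n| = (n+1)²/[(2n+1)·(2n+2)] · 3, which tends to 3/4 as n → ∞.
Thus R = 1/(3/4) = 4/3.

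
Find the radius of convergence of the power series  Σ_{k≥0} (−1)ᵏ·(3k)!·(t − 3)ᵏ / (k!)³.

By the ratio test, |a_{k+1}/a_k| = (3k+1)·(3k+2)·(3k+3)/(k+1)³ → 27.
Convergence for |t − 3| · 27 < 1, i.e. |t − 3| < 1/27. So R = 1/27.

R = 1/27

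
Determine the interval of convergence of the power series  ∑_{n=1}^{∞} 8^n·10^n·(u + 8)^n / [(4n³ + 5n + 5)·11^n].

[-651/80, -629/80]

By the ratio test, |a_{n+1}/a_n| = [(4n³ + 5n + 5)/(4(n+1)³ + 5(n+1) + 5)] · 8·10/11 → 80/11.
Convergence for |u + 8| · 80/11 < 1, i.e. |u + 8| < 11/80. So R = 11/80.
When u = -629/80, the series is dominated by a constant times Σ 1/n³, which converges (p = 3 > 1).
When u = -651/80, the series is dominated by a constant times Σ 1/n³, which converges (p = 3 > 1).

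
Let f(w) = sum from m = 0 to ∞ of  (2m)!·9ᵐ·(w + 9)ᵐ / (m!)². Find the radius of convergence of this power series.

R = 1/36

The ratio of consecutive coefficients is (2m+1)·(2m+2)/(m+1)² · 9 → 36.
Convergence for |w + 9| · 36 < 1, i.e. |w + 9| < 1/36. So R = 1/36.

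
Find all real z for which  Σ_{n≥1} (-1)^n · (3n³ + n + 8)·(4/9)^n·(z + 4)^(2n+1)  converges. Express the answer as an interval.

The ratio of consecutive coefficients is [(3(n+1)³ + (n+1) + 8)/(3n³ + n + 8)] · 4/9 → 4/9.
Successive powers of (z + 4) differ by 2, so the series converges when |z + 4|² · 4/9 < 1, i.e. |z + 4| < √(9/4) = 3/2. So R = 3/2.
When z = -5/2, the terms do not tend to 0, so the series diverges.
At z = -11/2: the terms do not tend to 0, so the series diverges.

(-11/2, -5/2)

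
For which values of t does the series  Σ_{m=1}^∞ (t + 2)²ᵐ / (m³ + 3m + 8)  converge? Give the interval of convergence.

[-3, -1]

The ratio of consecutive coefficients is (m³ + 3m + 8)/((m+1)³ + 3(m+1) + 8) → 1.
Writing y = (t + 2)², the series in y has radius 1, so |t + 2| < √(1) = 1 and R = 1.
Check t = -1: absolute convergence follows by limit comparison with Σ 1/m³.
Check t = -3: absolute convergence follows by limit comparison with Σ 1/m³.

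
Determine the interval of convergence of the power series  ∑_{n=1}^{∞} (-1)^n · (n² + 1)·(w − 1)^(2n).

Apply the ratio test: |a_{n+1}| / |a_n| = ((n+1)² + 1)/(n² + 1), which tends to 1 as n → ∞.
Writing y = (w − 1)², the series in y has radius 1, so |w − 1| < √(1) = 1 and R = 1.
Check w = 2: the n-th term does not approach 0; divergence by the term test.
Check w = 0: the terms have absolute value of order n², which does not tend to 0, so the series diverges by the divergence test.

(0, 2)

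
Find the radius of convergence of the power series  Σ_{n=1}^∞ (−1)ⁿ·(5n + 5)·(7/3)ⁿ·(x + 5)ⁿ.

R = 3/7

Ratio test: |a_{n+1}/a_n| = [(5(n+1) + 5)/(5n + 5)] · 7/3 → 7/3 as n → ∞.
Convergence for |x + 5| · 7/3 < 1, i.e. |x + 5| < 3/7. So R = 3/7.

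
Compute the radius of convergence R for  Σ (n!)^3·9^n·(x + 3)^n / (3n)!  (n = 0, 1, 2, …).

R = 3

Apply the ratio test: |a_{n+1}| / |a_n| = (n+1)³/[(3n+1)·(3n+2)·(3n+3)] · 9, which tends to 1/3 as n → ∞.
Thus R = 1/(1/3) = 3.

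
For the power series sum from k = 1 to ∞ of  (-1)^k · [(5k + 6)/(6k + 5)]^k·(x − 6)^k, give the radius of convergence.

R = 6/5

Applying the root test, |a_k|^(1/k) = (5k + 6)/(6k + 5) → 5/6.
Thus R = 1/(5/6) = 6/5.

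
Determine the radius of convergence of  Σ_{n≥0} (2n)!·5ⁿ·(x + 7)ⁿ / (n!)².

R = 1/20

By the ratio test, |a_{n+1}/a_n| = (2n+1)·(2n+2)/(n+1)² · 5 → 20.
Hence the series converges for |x + 7| < 1/(20) = 1/20, so the radius of convergence is 1/20.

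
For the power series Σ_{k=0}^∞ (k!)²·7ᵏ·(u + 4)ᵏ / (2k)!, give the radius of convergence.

R = 4/7

Ratio test: |a_{k+1}/a_k| = (k+1)²/[(2k+1)·(2k+2)] · 7 → 7/4 as k → ∞.
Convergence for |u + 4| · 7/4 < 1, i.e. |u + 4| < 4/7. So R = 4/7.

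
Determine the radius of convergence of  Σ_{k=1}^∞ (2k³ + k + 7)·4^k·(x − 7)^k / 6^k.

Apply the ratio test: |a_{k+1}| / |a_k| = [(2(k+1)³ + (k+1) + 7)/(2k³ + k + 7)] · 4/6, which tends to 2/3 as k → ∞.
Convergence for |x − 7| · 2/3 < 1, i.e. |x − 7| < 3/2. So R = 3/2.

R = 3/2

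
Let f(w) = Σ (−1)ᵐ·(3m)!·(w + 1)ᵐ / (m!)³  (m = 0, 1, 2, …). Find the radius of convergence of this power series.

Apply the ratio test: |a_{m+1}| / |a_m| = (3m+1)·(3m+2)·(3m+3)/(m+1)³, which tends to 27 as m → ∞.
The series converges when 27 · |w + 1| < 1, giving R = 1/27.

R = 1/27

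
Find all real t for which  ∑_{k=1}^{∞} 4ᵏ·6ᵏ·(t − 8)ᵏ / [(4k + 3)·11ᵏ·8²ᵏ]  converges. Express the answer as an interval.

[-64/3, 112/3)

By the ratio test, |a_{k+1}/a_k| = [(4k + 3)/(4(k+1) + 3)] · 4·6/(11·64) → 3/88.
Thus R = 1/(3/88) = 88/3.
Check t = 112/3: the terms are asymptotic to a nonzero constant times 1/k, so the series diverges by limit comparison with Σ 1/k.
When t = -64/3, convergence follows from the alternating series test (terms decrease monotonically to 0).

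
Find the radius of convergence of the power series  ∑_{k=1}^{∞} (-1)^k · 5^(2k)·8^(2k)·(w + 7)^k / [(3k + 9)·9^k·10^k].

R = 9/160

Ratio test: |a_{k+1}/a_k| = [(3k + 9)/(3(k+1) + 9)] · 25·64/(9·10) → 160/9 as k → ∞.
Convergence for |w + 7| · 160/9 < 1, i.e. |w + 7| < 9/160. So R = 9/160.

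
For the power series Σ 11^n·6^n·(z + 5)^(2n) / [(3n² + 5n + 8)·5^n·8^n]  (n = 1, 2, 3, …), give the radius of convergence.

Ratio test: |a_{n+1}/a_n| = [(3n² + 5n + 8)/(3(n+1)² + 5(n+1) + 8)] · 11·6/(5·8) → 33/20 as n → ∞.
Successive powers of (z + 5) differ by 2, so the series converges when |z + 5|² · 33/20 < 1, i.e. |z + 5| < √(20/33). So R = 2√165/33.

R = 2√165/33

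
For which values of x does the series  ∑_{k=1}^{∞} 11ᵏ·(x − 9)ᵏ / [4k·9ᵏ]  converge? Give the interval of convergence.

[90/11, 108/11)

The ratio of consecutive coefficients is [4k/4(k+1)] · 11/9 → 11/9.
Thus R = 1/(11/9) = 9/11.
When x = 108/11, the terms behave like c/k; limit comparison with the harmonic series gives divergence.
Check x = 90/11: the terms alternate in sign and decrease monotonically to 0 in absolute value (size ~ c/k), so the alternating series test gives convergence.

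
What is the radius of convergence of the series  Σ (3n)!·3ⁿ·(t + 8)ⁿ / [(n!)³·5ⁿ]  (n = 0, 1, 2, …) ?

The ratio of consecutive coefficients is (3n+1)·(3n+2)·(3n+3)/(n+1)³ · 3/5 → 81/5.
Thus R = 1/(81/5) = 5/81.

R = 5/81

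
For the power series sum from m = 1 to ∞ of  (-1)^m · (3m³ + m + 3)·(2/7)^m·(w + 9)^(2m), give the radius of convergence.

Apply the ratio test: |a_{m+1}| / |a_m| = [(3(m+1)³ + (m+1) + 3)/(3m³ + m + 3)] · 2/7, which tends to 2/7 as m → ∞.
Writing y = (w + 9)², the series in y has radius 7/2, so |w + 9| < √(7/2) and R = √14/2.

R = √14/2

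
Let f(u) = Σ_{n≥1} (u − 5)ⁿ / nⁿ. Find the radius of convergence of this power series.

R = ∞

Root test: |a_n|^(1/n) = 1/n → 0.
Since the n-th root of |a_n| tends to 0, the series converges for all real u; R = ∞.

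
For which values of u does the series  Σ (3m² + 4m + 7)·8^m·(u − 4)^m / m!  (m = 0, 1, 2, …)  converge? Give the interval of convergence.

Ratio test: |a_{m+1}/a_m| = (3(m+1)² + 4(m+1) + 7)/(3m² + 4m + 7) · 8 · 1/(m+1) → 0 as m → ∞.
Since the limit is 0 < 1 for every u, the series converges on all of ℝ and R = ∞.

(−∞, ∞)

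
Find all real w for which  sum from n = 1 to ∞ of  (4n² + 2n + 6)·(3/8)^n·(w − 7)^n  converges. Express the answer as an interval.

Ratio test: |a_{n+1}/a_n| = [(4(n+1)² + 2(n+1) + 6)/(4n² + 2n + 6)] · 3/8 → 3/8 as n → ∞.
Thus R = 1/(3/8) = 8/3.
Check w = 29/3: the n-th term does not approach 0; divergence by the term test.
Endpoint w = 13/3: the n-th term does not approach 0; divergence by the term test.

(13/3, 29/3)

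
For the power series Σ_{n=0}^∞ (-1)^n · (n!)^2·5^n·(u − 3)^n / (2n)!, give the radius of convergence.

R = 4/5

Apply the ratio test: |a_{n+1}| / |a_n| = (n+1)²/[(2n+1)·(2n+2)] · 5, which tends to 5/4 as n → ∞.
Convergence for |u − 3| · 5/4 < 1, i.e. |u − 3| < 4/5. So R = 4/5.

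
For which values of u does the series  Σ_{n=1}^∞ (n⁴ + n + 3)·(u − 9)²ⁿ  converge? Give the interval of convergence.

By the ratio test, |a_{n+1}/a_n| = ((n+1)⁴ + (n+1) + 3)/(n⁴ + n + 3) → 1.
Successive powers of (u − 9) differ by 2, so the series converges when |u − 9|² · 1 < 1, i.e. |u − 9| < √(1) = 1. So R = 1.
When u = 10, the n-th term does not approach 0; divergence by the term test.
When u = 8, the n-th term does not approach 0; divergence by the term test.

(8, 10)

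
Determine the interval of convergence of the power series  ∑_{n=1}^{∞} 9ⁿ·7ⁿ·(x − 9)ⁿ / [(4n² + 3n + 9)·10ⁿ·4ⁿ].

The ratio of consecutive coefficients is [(4n² + 3n + 9)/(4(n+1)² + 3(n+1) + 9)] · 9·7/(10·4) → 63/40.
Thus R = 1/(63/40) = 40/63.
When x = 607/63, the terms are on the order of 1/n², so the series converges absolutely by comparison with the p-series (p = 2 > 1).
At x = 527/63: the terms are on the order of 1/n², so the series converges absolutely by comparison with the p-series (p = 2 > 1).

[527/63, 607/63]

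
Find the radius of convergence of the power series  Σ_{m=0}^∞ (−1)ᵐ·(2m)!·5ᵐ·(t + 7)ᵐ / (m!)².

By the ratio test, |a_{m+1}/a_m| = (2m+1)·(2m+2)/(m+1)² · 5 → 20.
Hence the series converges for |t + 7| < 1/(20) = 1/20, so the radius of convergence is 1/20.

R = 1/20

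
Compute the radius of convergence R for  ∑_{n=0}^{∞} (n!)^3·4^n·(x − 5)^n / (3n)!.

Apply the ratio test: |a_{n+1}| / |a_n| = (n+1)³/[(3n+1)·(3n+2)·(3n+3)] · 4, which tends to 4/27 as n → ∞.
Convergence for |x − 5| · 4/27 < 1, i.e. |x − 5| < 27/4. So R = 27/4.

R = 27/4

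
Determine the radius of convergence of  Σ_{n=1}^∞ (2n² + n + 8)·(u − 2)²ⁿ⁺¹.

Ratio test: |a_{n+1}/a_n| = (2(n+1)² + (n+1) + 8)/(2n² + n + 8) → 1 as n → ∞.
Successive powers of (u − 2) differ by 2, so the series converges when |u − 2|² · 1 < 1, i.e. |u − 2| < √(1) = 1. So R = 1.

R = 1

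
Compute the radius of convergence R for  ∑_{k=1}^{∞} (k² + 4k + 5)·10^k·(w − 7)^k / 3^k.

R = 3/10

Ratio test: |a_{k+1}/a_k| = [((k+1)² + 4(k+1) + 5)/(k² + 4k + 5)] · 10/3 → 10/3 as k → ∞.
Convergence for |w − 7| · 10/3 < 1, i.e. |w − 7| < 3/10. So R = 3/10.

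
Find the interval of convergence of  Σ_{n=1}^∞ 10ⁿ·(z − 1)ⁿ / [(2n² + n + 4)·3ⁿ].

The ratio of consecutive coefficients is [(2n² + n + 4)/(2(n+1)² + (n+1) + 4)] · 10/3 → 10/3.
Convergence for |z − 1| · 10/3 < 1, i.e. |z − 1| < 3/10. So R = 3/10.
At z = 13/10: the series is dominated by a constant times Σ 1/n², which converges (p = 2 > 1).
When z = 7/10, absolute convergence follows by limit comparison with Σ 1/n².

[7/10, 13/10]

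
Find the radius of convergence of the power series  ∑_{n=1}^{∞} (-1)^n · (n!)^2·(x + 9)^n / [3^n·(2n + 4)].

R = 0

The ratio of consecutive coefficients is (n+1)² · 1/3 · (2n + 4)/(2(n+1) + 4) → ∞.
The ratio grows without bound, so the series diverges whenever (x + 9) ≠ 0; it converges only at x = -9. R = 0.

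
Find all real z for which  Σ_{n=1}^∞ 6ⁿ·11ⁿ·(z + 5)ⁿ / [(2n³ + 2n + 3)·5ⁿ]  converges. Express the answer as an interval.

The ratio of consecutive coefficients is [(2n³ + 2n + 3)/(2(n+1)³ + 2(n+1) + 3)] · 6·11/5 → 66/5.
Convergence for |z + 5| · 66/5 < 1, i.e. |z + 5| < 5/66. So R = 5/66.
Endpoint z = -325/66: absolute convergence follows by limit comparison with Σ 1/n³.
At z = -335/66: absolute convergence follows by limit comparison with Σ 1/n³.

[-335/66, -325/66]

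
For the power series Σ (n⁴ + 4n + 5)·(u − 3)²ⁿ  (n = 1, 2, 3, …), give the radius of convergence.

Apply the ratio test: |a_{n+1}| / |a_n| = ((n+1)⁴ + 4(n+1) + 5)/(n⁴ + 4n + 5), which tends to 1 as n → ∞.
Successive powers of (u − 3) differ by 2, so the series converges when |u − 3|² · 1 < 1, i.e. |u − 3| < √(1) = 1. So R = 1.

R = 1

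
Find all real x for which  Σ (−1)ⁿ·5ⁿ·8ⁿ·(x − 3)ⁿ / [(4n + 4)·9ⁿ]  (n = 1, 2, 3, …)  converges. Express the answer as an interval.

(111/40, 129/40]

The ratio of consecutive coefficients is [(4n + 4)/(4(n+1) + 4)] · 5·8/9 → 40/9.
Hence the series converges for |x − 3| < 1/(40/9) = 9/40, so the radius of convergence is 9/40.
At x = 129/40: the terms alternate in sign and decrease monotonically to 0 in absolute value (size ~ c/n), so the alternating series test gives convergence.
At x = 111/40: comparison with the harmonic series Σ 1/n shows the series diverges.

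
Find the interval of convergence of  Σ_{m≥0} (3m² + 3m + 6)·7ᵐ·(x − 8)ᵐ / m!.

(−∞, ∞)

The ratio of consecutive coefficients is (3(m+1)² + 3(m+1) + 6)/(3m² + 3m + 6) · 7 · 1/(m+1) → 0.
The limit is 0, so the series converges for all x; R = ∞.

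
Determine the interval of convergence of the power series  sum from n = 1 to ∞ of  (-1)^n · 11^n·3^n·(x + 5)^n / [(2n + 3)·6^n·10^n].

The ratio of consecutive coefficients is [(2n + 3)/(2(n+1) + 3)] · 11·3/(6·10) → 11/20.
Thus R = 1/(11/20) = 20/11.
Endpoint x = -35/11: convergence follows from the alternating series test (terms decrease monotonically to 0).
When x = -75/11, the terms are asymptotic to a nonzero constant times 1/n, so the series diverges by limit comparison with Σ 1/n.

(-75/11, -35/11]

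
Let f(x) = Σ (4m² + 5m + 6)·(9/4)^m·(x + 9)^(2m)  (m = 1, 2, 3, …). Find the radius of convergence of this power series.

R = 2/3

Apply the ratio test: |a_{m+1}| / |a_m| = [(4(m+1)² + 5(m+1) + 6)/(4m² + 5m + 6)] · 9/4, which tends to 9/4 as m → ∞.
Successive powers of (x + 9) differ by 2, so the series converges when |x + 9|² · 9/4 < 1, i.e. |x + 9| < √(4/9) = 2/3. So R = 2/3.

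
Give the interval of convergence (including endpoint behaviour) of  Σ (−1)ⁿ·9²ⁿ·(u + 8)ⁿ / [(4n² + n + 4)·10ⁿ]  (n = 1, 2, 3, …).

[-658/81, -638/81]

Apply the ratio test: |a_{n+1}| / |a_n| = [(4n² + n + 4)/(4(n+1)² + (n+1) + 4)] · 81/10, which tends to 81/10 as n → ∞.
Thus R = 1/(81/10) = 10/81.
At u = -638/81: the series is dominated by a constant times Σ 1/n², which converges (p = 2 > 1).
Check u = -658/81: the series is dominated by a constant times Σ 1/n², which converges (p = 2 > 1).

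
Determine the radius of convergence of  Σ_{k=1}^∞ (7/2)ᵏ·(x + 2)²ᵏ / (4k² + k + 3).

R = √14/7

By the ratio test, |a_{k+1}/a_k| = [(4k² + k + 3)/(4(k+1)² + (k+1) + 3)] · 7/2 → 7/2.
Since the exponent of (x + 2) increases by 2 each term, convergence requires |x + 2|² < 2/7, hence R = √14/7.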